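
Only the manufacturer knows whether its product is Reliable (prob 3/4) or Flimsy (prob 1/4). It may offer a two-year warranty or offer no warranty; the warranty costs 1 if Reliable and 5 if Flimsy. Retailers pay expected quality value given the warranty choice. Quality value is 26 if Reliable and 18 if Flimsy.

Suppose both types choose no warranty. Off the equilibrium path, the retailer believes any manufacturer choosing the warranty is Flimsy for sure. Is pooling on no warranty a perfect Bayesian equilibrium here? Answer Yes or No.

On path, the retailer holds the prior and pays 3/4·26 + 1/4·18 = 24. Off path (the warranty), believing Flimsy, it pays 18.
Reliable: no warranty nets 24; the warranty nets 18 − 1 = 17. Reliable stays.
Flimsy: no warranty nets 24; the warranty nets 18 − 5 = 13. Flimsy stays.
No type deviates, so pooling is sustained.

Yes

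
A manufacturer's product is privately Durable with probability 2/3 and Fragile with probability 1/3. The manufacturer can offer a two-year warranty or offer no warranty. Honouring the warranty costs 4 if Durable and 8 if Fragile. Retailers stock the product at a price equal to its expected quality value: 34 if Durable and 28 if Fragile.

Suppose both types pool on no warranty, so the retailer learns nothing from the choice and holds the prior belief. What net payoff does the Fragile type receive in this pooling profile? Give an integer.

Pooled price = 2/3·34 + 1/3·28 = 32.
Fragile pays no cost for no warranty, so net payoff = 32.

32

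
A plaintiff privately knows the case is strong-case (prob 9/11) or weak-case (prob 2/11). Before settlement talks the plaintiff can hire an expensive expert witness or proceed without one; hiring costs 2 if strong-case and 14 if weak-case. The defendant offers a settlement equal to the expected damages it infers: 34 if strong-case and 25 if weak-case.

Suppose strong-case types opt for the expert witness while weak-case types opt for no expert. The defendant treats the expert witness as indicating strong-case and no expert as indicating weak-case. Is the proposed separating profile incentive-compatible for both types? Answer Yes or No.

Under these beliefs, the expert witness earns settlement 34 and no expert earns settlement 25.
strong-case: the expert witness nets 34 − 2 = 32; no expert nets 25. strong-case prefers the expert witness.
weak-case: the expert witness nets 34 − 14 = 20; no expert nets 25. weak-case prefers no expert.
Neither type deviates, so the separating profile is an equilibrium.

Yes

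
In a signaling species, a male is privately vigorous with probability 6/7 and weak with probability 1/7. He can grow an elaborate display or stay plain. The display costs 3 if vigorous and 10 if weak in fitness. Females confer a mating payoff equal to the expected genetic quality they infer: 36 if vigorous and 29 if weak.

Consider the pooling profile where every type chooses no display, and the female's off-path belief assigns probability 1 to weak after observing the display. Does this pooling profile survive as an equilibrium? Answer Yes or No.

Yes

On path, the female holds the prior and pays 6/7·36 + 1/7·29 = 35. Off path (the display), believing weak, it pays 29.
vigorous: no display nets 35; the display nets 29 − 3 = 26. vigorous stays.
weak: no display nets 35; the display nets 29 − 10 = 19. weak stays.
No type deviates, so pooling is sustained.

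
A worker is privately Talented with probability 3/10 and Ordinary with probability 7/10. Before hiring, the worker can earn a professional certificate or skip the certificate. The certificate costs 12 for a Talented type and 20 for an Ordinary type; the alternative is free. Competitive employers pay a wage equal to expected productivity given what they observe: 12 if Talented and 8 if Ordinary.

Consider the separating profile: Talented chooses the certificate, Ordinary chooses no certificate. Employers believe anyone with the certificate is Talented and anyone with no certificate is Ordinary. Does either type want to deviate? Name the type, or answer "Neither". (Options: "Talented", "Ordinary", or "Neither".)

Talented

The certificate pays 12; no certificate pays 8.
Talented: assigned the certificate, nets 12 − 12 = 0; deviating to no certificate nets 8.
Ordinary: assigned no certificate, nets 8; deviating to the certificate nets 12 − 20 = -8.
The Talented type gains 8 by deviating.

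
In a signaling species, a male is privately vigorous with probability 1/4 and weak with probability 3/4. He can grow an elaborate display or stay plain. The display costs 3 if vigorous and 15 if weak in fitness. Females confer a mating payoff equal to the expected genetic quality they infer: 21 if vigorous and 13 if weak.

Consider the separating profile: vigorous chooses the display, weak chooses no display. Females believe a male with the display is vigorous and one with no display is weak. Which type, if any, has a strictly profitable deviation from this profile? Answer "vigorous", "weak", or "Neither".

Neither

The display pays 21; no display pays 13.
vigorous: assigned the display, nets 21 − 3 = 18; deviating to no display nets 13.
weak: assigned no display, nets 13; deviating to the display nets 21 − 15 = 6.
Both types strictly prefer their assigned action; no profitable deviation.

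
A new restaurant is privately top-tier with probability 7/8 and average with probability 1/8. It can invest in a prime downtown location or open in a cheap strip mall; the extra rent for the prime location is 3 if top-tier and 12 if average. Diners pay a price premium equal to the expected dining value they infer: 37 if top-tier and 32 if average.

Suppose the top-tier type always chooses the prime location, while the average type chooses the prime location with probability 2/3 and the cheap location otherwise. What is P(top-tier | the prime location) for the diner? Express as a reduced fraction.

21/23

P(the prime location) = (7/8)·1 + (1/8)·(2/3) = 23/24.
By Bayes' rule, P(top-tier | the prime location) = (7/8) / (23/24) = 21/23.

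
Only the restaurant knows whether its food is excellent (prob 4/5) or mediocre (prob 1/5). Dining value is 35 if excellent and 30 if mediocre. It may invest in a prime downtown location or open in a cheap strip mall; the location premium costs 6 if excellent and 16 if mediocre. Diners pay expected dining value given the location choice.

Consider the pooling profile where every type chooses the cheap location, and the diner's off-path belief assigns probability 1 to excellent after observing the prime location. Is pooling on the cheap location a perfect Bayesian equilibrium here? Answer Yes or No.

On path, the diner holds the prior and pays 4/5·35 + 1/5·30 = 34. Off path (the prime location), believing excellent, it pays 35.
excellent: the cheap location nets 34; the prime location nets 35 − 6 = 29. excellent stays.
mediocre: the cheap location nets 34; the prime location nets 35 − 16 = 19. mediocre stays.
No type deviates, so pooling is sustained.

Yes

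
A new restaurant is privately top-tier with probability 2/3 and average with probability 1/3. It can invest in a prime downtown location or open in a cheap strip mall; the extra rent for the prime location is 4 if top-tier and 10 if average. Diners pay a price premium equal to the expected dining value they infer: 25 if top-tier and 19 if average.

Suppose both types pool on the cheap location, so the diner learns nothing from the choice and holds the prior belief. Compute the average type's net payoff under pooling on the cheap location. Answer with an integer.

Pooled price premium = 2/3·25 + 1/3·19 = 23.
average pays no cost for the cheap location, so net payoff = 23.

23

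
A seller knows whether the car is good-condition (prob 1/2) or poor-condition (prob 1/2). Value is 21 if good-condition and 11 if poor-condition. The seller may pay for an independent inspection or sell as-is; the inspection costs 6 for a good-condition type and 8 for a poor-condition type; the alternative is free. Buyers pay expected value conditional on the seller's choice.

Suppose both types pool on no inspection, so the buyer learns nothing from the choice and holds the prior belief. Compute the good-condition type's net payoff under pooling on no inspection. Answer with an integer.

Pooled price = 1/2·21 + 1/2·11 = 16.
good-condition pays no cost for no inspection, so net payoff = 16.

16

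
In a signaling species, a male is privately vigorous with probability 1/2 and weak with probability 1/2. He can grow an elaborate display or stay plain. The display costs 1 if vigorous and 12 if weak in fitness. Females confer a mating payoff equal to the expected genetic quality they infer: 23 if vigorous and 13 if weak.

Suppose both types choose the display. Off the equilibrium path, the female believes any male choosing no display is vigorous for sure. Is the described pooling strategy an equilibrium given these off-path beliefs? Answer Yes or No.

No

On path, the female holds the prior and pays 1/2·23 + 1/2·13 = 18. Off path (no display), believing vigorous, it pays 23.
vigorous: the display nets 18 − 1 = 17; no display nets 23. vigorous would deviate.
weak: the display nets 18 − 12 = 6; no display nets 23. weak would deviate.
A type deviates, so pooling fails.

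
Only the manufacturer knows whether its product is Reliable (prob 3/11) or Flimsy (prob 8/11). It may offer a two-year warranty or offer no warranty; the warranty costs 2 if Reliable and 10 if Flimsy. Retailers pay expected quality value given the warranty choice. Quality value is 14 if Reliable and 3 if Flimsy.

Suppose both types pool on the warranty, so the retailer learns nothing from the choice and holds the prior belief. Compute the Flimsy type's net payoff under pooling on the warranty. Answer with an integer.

-4

Pooled price = 3/11·14 + 8/11·3 = 6.
Flimsy pays cost 10 for the warranty, so net payoff = 6 − 10 = -4.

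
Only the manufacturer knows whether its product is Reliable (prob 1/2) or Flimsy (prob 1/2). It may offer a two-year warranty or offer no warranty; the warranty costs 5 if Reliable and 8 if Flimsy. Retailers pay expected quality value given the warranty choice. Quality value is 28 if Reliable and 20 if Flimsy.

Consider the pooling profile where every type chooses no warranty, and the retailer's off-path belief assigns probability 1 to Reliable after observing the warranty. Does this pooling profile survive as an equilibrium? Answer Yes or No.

Yes

On path, the retailer holds the prior and pays 1/2·28 + 1/2·20 = 24. Off path (the warranty), believing Reliable, it pays 28.
Reliable: no warranty nets 24; the warranty nets 28 − 5 = 23. Reliable stays.
Flimsy: no warranty nets 24; the warranty nets 28 − 8 = 20. Flimsy stays.
No type deviates, so pooling is sustained.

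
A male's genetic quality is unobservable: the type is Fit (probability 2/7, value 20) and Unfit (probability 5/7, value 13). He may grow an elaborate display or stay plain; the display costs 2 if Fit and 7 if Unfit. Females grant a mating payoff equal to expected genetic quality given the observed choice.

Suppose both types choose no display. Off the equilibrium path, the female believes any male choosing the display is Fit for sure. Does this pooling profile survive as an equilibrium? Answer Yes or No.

No

On path, the female holds the prior and pays 2/7·20 + 5/7·13 = 15. Off path (the display), believing Fit, it pays 20.
Fit: no display nets 15; the display nets 20 − 2 = 18. Fit would deviate.
Unfit: no display nets 15; the display nets 20 − 7 = 13. Unfit stays.
A type deviates, so pooling fails.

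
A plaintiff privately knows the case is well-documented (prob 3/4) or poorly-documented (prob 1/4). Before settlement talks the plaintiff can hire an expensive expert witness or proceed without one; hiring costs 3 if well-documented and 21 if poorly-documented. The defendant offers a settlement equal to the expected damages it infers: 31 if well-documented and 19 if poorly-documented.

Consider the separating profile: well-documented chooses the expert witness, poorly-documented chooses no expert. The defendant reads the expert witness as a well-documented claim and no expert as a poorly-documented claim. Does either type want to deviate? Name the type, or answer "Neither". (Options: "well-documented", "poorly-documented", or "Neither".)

Neither

The expert witness pays 31; no expert pays 19.
well-documented: assigned the expert witness, nets 31 − 3 = 28; deviating to no expert nets 19.
poorly-documented: assigned no expert, nets 19; deviating to the expert witness nets 31 − 21 = 10.
Both types strictly prefer their assigned action; no profitable deviation.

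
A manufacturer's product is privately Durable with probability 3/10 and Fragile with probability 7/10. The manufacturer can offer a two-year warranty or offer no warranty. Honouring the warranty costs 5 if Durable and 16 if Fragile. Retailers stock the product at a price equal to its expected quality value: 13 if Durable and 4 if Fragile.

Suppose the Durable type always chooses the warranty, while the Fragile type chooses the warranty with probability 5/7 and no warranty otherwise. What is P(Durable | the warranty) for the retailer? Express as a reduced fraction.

3/8

P(the warranty) = (3/10)·1 + (7/10)·(5/7) = 4/5.
By Bayes' rule, P(Durable | the warranty) = (3/10) / (4/5) = 3/8.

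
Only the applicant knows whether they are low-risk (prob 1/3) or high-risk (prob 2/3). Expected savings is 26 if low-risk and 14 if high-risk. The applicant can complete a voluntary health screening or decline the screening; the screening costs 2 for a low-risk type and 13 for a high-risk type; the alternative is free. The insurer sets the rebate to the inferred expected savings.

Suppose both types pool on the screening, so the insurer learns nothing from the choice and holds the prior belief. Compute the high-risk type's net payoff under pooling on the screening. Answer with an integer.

Pooled rebate = 1/3·26 + 2/3·14 = 18.
high-risk pays cost 13 for the screening, so net payoff = 18 − 13 = 5.

5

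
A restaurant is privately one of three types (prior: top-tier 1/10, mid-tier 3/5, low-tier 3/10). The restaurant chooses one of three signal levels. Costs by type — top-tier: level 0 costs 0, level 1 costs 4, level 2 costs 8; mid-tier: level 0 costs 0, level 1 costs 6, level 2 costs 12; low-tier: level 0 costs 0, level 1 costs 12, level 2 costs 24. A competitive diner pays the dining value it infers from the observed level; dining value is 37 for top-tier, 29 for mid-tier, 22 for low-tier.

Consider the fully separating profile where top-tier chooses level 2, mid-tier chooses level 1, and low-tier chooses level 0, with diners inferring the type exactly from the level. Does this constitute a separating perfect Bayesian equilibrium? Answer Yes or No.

No

Separating price premiums: level 2 → 37, level 1 → 29, level 0 → 22.
top-tier (assigned level 2): level 0: 22 − 0 = 22; level 1: 29 − 4 = 25; level 2: 37 − 8 = 29. top-tier stays.
mid-tier (assigned level 1): level 0: 22 − 0 = 22; level 1: 29 − 6 = 23; level 2: 37 − 12 = 25. mid-tier prefers level 2.
low-tier (assigned level 0): level 0: 22 − 0 = 22; level 1: 29 − 12 = 17; level 2: 37 − 24 = 13. low-tier stays.
At least one type deviates; the separating profile fails.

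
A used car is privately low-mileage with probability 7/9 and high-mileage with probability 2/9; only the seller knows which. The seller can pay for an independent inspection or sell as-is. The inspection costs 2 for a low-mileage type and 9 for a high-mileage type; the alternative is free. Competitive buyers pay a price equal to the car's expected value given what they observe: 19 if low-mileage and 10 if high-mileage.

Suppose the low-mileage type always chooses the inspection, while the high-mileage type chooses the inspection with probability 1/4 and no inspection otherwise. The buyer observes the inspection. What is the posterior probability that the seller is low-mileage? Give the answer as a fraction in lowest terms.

14/15

P(the inspection) = (7/9)·1 + (2/9)·(1/4) = 5/6.
By Bayes' rule, P(low-mileage | the inspection) = (7/9) / (5/6) = 14/15.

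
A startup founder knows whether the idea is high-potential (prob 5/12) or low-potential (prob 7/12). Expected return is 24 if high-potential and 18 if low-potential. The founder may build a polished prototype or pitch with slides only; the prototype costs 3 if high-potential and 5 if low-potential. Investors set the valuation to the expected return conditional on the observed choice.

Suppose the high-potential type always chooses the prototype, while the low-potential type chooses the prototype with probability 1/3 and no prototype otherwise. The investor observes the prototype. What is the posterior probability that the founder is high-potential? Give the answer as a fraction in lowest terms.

15/22

P(the prototype) = (5/12)·1 + (7/12)·(1/3) = 11/18.
By Bayes' rule, P(high-potential | the prototype) = (5/12) / (11/18) = 15/22.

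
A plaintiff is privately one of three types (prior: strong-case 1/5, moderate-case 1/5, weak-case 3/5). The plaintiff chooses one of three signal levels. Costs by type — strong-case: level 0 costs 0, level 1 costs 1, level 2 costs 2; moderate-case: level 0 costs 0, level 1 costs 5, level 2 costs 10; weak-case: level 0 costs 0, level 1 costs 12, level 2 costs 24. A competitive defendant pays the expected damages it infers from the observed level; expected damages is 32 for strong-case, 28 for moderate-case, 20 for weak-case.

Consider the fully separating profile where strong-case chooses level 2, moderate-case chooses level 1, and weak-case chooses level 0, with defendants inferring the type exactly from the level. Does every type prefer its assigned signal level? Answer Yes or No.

Yes

Separating settlements: level 2 → 32, level 1 → 28, level 0 → 20.
strong-case (assigned level 2): level 0: 20 − 0 = 20; level 1: 28 − 1 = 27; level 2: 32 − 2 = 30. strong-case stays.
moderate-case (assigned level 1): level 0: 20 − 0 = 20; level 1: 28 − 5 = 23; level 2: 32 − 10 = 22. moderate-case stays.
weak-case (assigned level 0): level 0: 20 − 0 = 20; level 1: 28 − 12 = 16; level 2: 32 − 24 = 8. weak-case stays.
Every type prefers its assigned level; separation holds.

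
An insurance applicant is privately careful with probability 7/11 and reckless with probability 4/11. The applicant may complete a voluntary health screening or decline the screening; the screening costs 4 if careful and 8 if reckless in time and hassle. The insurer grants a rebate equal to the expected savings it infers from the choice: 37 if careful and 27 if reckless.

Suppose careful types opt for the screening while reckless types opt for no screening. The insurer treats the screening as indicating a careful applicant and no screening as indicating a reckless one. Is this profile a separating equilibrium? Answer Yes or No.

Under these beliefs, the screening earns rebate 37 and no screening earns rebate 27.
careful: the screening nets 37 − 4 = 33; no screening nets 27. careful prefers the screening.
reckless: the screening nets 37 − 8 = 29; no screening nets 27. reckless would deviate to the screening.
reckless has a profitable deviation, so the profile is not an equilibrium.

No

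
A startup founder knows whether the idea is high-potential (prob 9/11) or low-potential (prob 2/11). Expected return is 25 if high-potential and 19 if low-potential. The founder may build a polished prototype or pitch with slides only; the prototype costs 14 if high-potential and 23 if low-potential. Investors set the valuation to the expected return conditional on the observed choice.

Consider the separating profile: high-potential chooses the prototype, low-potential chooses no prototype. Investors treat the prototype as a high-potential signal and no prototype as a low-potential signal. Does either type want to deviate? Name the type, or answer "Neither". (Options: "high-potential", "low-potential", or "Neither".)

The prototype pays 25; no prototype pays 19.
high-potential: assigned the prototype, nets 25 − 14 = 11; deviating to no prototype nets 19.
low-potential: assigned no prototype, nets 19; deviating to the prototype nets 25 − 23 = 2.
The high-potential type gains 8 by deviating.

high-potential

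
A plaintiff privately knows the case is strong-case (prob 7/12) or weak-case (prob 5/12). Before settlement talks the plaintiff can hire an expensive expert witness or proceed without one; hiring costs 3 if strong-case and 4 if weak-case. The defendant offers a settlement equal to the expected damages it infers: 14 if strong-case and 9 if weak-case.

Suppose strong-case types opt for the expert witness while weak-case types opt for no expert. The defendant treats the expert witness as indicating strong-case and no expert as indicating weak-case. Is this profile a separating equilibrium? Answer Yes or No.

No

Under these beliefs, the expert witness earns settlement 14 and no expert earns settlement 9.
strong-case: the expert witness nets 14 − 3 = 11; no expert nets 9. strong-case prefers the expert witness.
weak-case: the expert witness nets 14 − 4 = 10; no expert nets 9. weak-case would deviate to the expert witness.
weak-case has a profitable deviation, so the profile is not an equilibrium.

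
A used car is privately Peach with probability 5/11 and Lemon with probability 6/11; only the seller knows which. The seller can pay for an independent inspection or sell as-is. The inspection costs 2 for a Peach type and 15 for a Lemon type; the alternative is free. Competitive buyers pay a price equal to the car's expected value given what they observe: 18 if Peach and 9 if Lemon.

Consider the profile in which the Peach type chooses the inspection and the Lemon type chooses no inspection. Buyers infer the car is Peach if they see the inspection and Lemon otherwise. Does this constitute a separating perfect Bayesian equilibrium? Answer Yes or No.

Under these beliefs, the inspection earns price 18 and no inspection earns price 9.
Peach: the inspection nets 18 − 2 = 16; no inspection nets 9. Peach prefers the inspection.
Lemon: the inspection nets 18 − 15 = 3; no inspection nets 9. Lemon prefers no inspection.
Neither type deviates, so the separating profile is an equilibrium.

Yes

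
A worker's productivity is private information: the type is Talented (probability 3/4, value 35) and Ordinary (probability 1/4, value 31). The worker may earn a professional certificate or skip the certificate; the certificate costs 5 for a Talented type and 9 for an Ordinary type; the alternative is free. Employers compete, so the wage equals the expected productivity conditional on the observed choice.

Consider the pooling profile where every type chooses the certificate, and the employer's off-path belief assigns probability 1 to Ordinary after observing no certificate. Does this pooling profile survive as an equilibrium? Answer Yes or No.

No

On path, the employer holds the prior and pays 3/4·35 + 1/4·31 = 34. Off path (no certificate), believing Ordinary, it pays 31.
Talented: the certificate nets 34 − 5 = 29; no certificate nets 31. Talented would deviate.
Ordinary: the certificate nets 34 − 9 = 25; no certificate nets 31. Ordinary would deviate.
A type deviates, so pooling fails.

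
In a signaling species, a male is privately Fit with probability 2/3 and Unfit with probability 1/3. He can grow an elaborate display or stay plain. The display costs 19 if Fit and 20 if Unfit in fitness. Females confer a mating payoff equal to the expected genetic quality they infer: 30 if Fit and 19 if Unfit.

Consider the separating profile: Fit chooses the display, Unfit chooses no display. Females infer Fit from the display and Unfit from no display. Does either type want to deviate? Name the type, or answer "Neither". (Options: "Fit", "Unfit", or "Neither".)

Fit

The display pays 30; no display pays 19.
Fit: assigned the display, nets 30 − 19 = 11; deviating to no display nets 19.
Unfit: assigned no display, nets 19; deviating to the display nets 30 − 20 = 10.
The Fit type gains 8 by deviating.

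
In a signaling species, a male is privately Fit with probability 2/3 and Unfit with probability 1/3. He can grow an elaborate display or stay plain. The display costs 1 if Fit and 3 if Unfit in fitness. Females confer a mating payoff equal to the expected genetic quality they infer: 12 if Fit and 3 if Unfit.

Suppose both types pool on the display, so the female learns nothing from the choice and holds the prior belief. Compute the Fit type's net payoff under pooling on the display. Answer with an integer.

Pooled mating payoff = 2/3·12 + 1/3·3 = 9.
Fit pays cost 1 for the display, so net payoff = 9 − 1 = 8.

8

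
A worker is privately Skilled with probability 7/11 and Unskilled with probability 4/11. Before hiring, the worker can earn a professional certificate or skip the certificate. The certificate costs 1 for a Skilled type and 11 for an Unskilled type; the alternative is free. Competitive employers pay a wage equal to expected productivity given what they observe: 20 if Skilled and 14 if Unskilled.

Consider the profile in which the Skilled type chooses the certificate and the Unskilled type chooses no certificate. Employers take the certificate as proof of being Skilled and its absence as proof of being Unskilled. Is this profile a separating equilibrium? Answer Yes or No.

Yes

Under these beliefs, the certificate earns wage 20 and no certificate earns wage 14.
Skilled: the certificate nets 20 − 1 = 19; no certificate nets 14. Skilled prefers the certificate.
Unskilled: the certificate nets 20 − 11 = 9; no certificate nets 14. Unskilled prefers no certificate.
Neither type deviates, so the separating profile is an equilibrium.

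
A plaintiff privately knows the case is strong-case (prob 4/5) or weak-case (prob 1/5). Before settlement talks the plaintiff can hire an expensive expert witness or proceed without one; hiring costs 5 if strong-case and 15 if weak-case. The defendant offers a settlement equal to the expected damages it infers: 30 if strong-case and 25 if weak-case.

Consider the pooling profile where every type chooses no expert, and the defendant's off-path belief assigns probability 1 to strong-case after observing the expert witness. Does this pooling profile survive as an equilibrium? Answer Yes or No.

Yes

On path, the defendant holds the prior and pays 4/5·30 + 1/5·25 = 29. Off path (the expert witness), believing strong-case, it pays 30.
strong-case: no expert nets 29; the expert witness nets 30 − 5 = 25. strong-case stays.
weak-case: no expert nets 29; the expert witness nets 30 − 15 = 15. weak-case stays.
No type deviates, so pooling is sustained.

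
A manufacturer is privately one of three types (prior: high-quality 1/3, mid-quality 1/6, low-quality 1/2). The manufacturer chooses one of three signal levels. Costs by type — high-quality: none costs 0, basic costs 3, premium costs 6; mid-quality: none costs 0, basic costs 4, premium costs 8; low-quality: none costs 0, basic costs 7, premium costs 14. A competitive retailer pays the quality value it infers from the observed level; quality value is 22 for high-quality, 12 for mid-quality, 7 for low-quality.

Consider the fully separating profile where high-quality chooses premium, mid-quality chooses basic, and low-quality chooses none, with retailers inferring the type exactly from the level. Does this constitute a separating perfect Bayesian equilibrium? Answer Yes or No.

No

Separating prices: premium → 22, basic → 12, none → 7.
high-quality (assigned premium): none: 7 − 0 = 7; basic: 12 − 3 = 9; premium: 22 − 6 = 16. high-quality stays.
mid-quality (assigned basic): none: 7 − 0 = 7; basic: 12 − 4 = 8; premium: 22 − 8 = 14. mid-quality prefers premium.
low-quality (assigned none): none: 7 − 0 = 7; basic: 12 − 7 = 5; premium: 22 − 14 = 8. low-quality prefers premium.
At least one type deviates; the separating profile fails.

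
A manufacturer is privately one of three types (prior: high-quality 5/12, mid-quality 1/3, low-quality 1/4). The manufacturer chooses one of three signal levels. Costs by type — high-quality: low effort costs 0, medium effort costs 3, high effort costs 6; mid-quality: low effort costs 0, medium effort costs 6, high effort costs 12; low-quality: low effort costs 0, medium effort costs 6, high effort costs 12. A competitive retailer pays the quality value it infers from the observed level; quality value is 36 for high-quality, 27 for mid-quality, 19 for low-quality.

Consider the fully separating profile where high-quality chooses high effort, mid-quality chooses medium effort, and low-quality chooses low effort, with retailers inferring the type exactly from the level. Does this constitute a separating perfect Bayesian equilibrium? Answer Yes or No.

No

Separating prices: high effort → 36, medium effort → 27, low effort → 19.
high-quality (assigned high effort): low effort: 19 − 0 = 19; medium effort: 27 − 3 = 24; high effort: 36 − 6 = 30. high-quality stays.
mid-quality (assigned medium effort): low effort: 19 − 0 = 19; medium effort: 27 − 6 = 21; high effort: 36 − 12 = 24. mid-quality prefers high effort.
low-quality (assigned low effort): low effort: 19 − 0 = 19; medium effort: 27 − 6 = 21; high effort: 36 − 12 = 24. low-quality prefers high effort.
At least one type deviates; the separating profile fails.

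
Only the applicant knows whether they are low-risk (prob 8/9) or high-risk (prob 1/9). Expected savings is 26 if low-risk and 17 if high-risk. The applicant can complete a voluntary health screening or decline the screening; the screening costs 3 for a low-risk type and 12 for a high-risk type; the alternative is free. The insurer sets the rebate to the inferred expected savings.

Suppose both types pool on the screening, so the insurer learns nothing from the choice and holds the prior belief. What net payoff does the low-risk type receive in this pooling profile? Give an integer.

22

Pooled rebate = 8/9·26 + 1/9·17 = 25.
low-risk pays cost 3 for the screening, so net payoff = 25 − 3 = 22.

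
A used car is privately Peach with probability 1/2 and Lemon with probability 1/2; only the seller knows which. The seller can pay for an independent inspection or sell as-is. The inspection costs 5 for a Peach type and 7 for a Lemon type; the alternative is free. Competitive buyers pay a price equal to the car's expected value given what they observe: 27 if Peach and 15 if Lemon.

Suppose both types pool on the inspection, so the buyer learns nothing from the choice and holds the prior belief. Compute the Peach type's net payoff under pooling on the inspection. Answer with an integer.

16

Pooled price = 1/2·27 + 1/2·15 = 21.
Peach pays cost 5 for the inspection, so net payoff = 21 − 5 = 16.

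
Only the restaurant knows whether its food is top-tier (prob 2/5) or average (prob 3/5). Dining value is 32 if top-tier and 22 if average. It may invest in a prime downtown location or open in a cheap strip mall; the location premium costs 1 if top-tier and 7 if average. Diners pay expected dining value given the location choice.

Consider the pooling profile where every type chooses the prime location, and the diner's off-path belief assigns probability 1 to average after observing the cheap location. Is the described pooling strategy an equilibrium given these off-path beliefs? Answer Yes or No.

On path, the diner holds the prior and pays 2/5·32 + 3/5·22 = 26. Off path (the cheap location), believing average, it pays 22.
top-tier: the prime location nets 26 − 1 = 25; the cheap location nets 22. top-tier stays.
average: the prime location nets 26 − 7 = 19; the cheap location nets 22. average would deviate.
A type deviates, so pooling fails.

No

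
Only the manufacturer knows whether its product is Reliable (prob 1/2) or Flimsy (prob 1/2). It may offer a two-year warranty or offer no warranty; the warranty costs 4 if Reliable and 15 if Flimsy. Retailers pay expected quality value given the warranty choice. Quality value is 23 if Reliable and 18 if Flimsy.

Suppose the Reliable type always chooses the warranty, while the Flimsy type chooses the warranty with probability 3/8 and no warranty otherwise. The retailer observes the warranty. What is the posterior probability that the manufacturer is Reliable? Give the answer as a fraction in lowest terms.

P(the warranty) = (1/2)·1 + (1/2)·(3/8) = 11/16.
By Bayes' rule, P(Reliable | the warranty) = (1/2) / (11/16) = 8/11.

8/11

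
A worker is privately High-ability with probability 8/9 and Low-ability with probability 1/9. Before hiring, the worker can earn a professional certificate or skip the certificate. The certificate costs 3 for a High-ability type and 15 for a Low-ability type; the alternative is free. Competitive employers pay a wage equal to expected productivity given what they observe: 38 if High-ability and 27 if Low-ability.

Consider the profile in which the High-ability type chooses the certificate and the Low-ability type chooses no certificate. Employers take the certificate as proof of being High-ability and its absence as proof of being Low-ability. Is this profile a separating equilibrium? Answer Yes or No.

Under these beliefs, the certificate earns wage 38 and no certificate earns wage 27.
High-ability: the certificate nets 38 − 3 = 35; no certificate nets 27. High-ability prefers the certificate.
Low-ability: the certificate nets 38 − 15 = 23; no certificate nets 27. Low-ability prefers no certificate.
Neither type deviates, so the separating profile is an equilibrium.

Yes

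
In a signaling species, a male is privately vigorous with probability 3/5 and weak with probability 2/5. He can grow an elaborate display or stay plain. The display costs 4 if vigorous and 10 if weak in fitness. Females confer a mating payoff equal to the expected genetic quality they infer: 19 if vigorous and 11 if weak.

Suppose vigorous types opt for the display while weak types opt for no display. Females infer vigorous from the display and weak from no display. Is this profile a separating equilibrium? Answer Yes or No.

Under these beliefs, the display earns mating payoff 19 and no display earns mating payoff 11.
vigorous: the display nets 19 − 4 = 15; no display nets 11. vigorous prefers the display.
weak: the display nets 19 − 10 = 9; no display nets 11. weak prefers no display.
Neither type deviates, so the separating profile is an equilibrium.

Yes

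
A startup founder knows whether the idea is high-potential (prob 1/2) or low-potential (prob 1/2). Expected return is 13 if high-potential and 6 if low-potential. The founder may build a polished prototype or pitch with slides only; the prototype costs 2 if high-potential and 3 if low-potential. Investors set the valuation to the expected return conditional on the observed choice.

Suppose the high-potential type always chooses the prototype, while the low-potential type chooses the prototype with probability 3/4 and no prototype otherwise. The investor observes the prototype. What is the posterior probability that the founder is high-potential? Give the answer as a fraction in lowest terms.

P(the prototype) = (1/2)·1 + (1/2)·(3/4) = 7/8.
By Bayes' rule, P(high-potential | the prototype) = (1/2) / (7/8) = 4/7.

4/7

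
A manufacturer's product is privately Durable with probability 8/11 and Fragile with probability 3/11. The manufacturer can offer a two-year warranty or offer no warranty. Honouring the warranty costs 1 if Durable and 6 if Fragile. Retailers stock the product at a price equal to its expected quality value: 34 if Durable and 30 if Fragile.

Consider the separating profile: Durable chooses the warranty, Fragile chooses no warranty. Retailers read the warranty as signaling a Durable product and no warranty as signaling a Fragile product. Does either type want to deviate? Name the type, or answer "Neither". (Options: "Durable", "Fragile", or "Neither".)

Neither

The warranty pays 34; no warranty pays 30.
Durable: assigned the warranty, nets 34 − 1 = 33; deviating to no warranty nets 30.
Fragile: assigned no warranty, nets 30; deviating to the warranty nets 34 − 6 = 28.
Both types strictly prefer their assigned action; no profitable deviation.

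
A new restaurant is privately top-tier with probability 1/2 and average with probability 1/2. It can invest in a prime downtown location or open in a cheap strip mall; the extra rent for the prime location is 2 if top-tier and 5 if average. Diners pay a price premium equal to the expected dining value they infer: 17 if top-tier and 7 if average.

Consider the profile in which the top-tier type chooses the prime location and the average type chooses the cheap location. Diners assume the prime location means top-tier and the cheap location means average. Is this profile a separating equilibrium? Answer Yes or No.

Under these beliefs, the prime location earns price premium 17 and the cheap location earns price premium 7.
top-tier: the prime location nets 17 − 2 = 15; the cheap location nets 7. top-tier prefers the prime location.
average: the prime location nets 17 − 5 = 12; the cheap location nets 7. average would deviate to the prime location.
average has a profitable deviation, so the profile is not an equilibrium.

No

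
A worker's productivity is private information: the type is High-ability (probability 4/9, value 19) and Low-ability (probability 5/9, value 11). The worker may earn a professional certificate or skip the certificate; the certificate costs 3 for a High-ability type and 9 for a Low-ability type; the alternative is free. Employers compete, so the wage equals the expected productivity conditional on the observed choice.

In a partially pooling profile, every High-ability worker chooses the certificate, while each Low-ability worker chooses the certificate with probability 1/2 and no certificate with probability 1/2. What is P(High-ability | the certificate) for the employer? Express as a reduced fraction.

8/13

P(the certificate) = (4/9)·1 + (5/9)·(1/2) = 13/18.
By Bayes' rule, P(High-ability | the certificate) = (4/9) / (13/18) = 8/13.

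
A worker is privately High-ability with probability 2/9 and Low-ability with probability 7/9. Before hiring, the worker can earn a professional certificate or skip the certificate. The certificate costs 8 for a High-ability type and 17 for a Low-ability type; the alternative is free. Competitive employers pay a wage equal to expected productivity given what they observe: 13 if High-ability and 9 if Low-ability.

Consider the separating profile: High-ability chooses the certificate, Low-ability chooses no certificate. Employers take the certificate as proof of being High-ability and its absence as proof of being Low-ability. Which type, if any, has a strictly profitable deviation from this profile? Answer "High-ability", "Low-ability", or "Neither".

High-ability

The certificate pays 13; no certificate pays 9.
High-ability: assigned the certificate, nets 13 − 8 = 5; deviating to no certificate nets 9.
Low-ability: assigned no certificate, nets 9; deviating to the certificate nets 13 − 17 = -4.
The High-ability type gains 4 by deviating.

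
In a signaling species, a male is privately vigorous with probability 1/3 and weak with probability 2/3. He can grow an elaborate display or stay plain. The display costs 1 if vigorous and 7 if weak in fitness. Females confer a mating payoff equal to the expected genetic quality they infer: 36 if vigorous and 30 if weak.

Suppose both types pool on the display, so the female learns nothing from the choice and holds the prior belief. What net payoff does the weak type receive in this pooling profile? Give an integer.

25

Pooled mating payoff = 1/3·36 + 2/3·30 = 32.
weak pays cost 7 for the display, so net payoff = 32 − 7 = 25.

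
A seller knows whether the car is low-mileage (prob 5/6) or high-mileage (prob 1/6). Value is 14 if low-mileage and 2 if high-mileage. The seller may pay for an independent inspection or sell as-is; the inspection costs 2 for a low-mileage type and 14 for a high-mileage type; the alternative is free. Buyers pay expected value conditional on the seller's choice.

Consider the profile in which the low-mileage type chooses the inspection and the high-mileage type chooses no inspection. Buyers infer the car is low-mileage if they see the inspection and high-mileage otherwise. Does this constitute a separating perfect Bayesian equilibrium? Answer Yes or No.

Under these beliefs, the inspection earns price 14 and no inspection earns price 2.
low-mileage: the inspection nets 14 − 2 = 12; no inspection nets 2. low-mileage prefers the inspection.
high-mileage: the inspection nets 14 − 14 = 0; no inspection nets 2. high-mileage prefers no inspection.
Neither type deviates, so the separating profile is an equilibrium.

Yes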